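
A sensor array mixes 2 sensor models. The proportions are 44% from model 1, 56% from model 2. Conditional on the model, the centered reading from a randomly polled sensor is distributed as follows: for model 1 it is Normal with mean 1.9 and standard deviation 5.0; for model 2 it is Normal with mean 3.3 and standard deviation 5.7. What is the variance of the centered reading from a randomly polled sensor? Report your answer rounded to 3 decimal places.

Per component, 1: μ=1.9, E[X²]=28.61; 2: μ=3.3, E[X²]=43.38.
E[X] = 0.44·1.9 + 0.56·3.3 = 2.684.
E[X²] = 0.44·28.61 + 0.56·43.38 = 36.8812.
Var(X) = E[X²] − (E[X])² = 36.8812 − 7.20386 = 29.6773.

29.677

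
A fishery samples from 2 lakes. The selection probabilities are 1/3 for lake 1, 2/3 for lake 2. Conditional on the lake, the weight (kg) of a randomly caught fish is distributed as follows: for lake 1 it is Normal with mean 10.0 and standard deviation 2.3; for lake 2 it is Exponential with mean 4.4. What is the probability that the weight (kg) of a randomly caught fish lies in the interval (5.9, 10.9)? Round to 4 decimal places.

Conditional on each lake, P(5.9 < X < 10.9): 1: 0.614889; 2: 0.177636.
By total probability, P(5.9 < X < 10.9) = 0.333333·0.614889 + 0.666667·0.177636 = 0.323387.

0.3234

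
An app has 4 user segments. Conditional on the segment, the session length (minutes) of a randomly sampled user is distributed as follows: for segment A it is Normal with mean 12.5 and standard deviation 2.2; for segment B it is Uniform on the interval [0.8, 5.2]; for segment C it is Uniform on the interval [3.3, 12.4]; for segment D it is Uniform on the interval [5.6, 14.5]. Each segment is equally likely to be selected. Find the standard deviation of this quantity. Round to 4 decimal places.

4.1515

Per component, A: μ=12.5, E[X²]=161.09; B: μ=3, E[X²]=10.6133; C: μ=7.85, E[X²]=68.5233; D: μ=10.05, E[X²]=107.603.
E[X] = 0.25·12.5 + 0.25·3 + 0.25·7.85 + 0.25·10.05 = 8.35.
E[X²] = 0.25·161.09 + 0.25·10.6133 + 0.25·68.5233 + 0.25·107.603 = 86.9575.
Var(X) = E[X²] − (E[X])² = 86.9575 − 69.7225 = 17.235.
SD(X) = √17.235 = 4.15151.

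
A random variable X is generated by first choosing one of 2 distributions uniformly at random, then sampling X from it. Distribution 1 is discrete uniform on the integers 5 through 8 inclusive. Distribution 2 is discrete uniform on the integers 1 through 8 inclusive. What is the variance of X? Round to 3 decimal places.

4.250

Per component, 1: μ=6.5, E[X²]=43.5; 2: μ=4.5, E[X²]=25.5.
E[X] = 0.5·6.5 + 0.5·4.5 = 5.5.
E[X²] = 0.5·43.5 + 0.5·25.5 = 34.5.
Var(X) = E[X²] − (E[X])² = 34.5 − 30.25 = 4.25.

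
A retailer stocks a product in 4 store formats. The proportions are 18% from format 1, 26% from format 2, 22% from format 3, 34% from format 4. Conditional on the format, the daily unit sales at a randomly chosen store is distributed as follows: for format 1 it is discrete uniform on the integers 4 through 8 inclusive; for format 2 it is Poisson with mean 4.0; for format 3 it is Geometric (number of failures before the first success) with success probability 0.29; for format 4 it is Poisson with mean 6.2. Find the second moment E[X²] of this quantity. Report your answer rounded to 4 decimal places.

For each component E[X²] = Var + (mean)², giving 1: 38; 2: 20; 3: 14.4364; 4: 44.64.
Overall E[X²] = 0.18·38 + 0.26·20 + 0.22·14.4364 + 0.34·44.64 = 30.3936.

30.3936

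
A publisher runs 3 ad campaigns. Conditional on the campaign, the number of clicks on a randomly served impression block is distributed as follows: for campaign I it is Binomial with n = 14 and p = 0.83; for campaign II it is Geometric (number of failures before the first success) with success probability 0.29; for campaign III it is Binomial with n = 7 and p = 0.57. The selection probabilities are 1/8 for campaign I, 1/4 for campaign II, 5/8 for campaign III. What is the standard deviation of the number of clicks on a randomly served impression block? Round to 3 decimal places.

3.313

Per component, I: μ=11.62, E[X²]=137; II: μ=2.44828, E[X²]=14.4364; III: μ=3.99, E[X²]=17.6358.
E[X] = 0.125·11.62 + 0.25·2.44828 + 0.625·3.99 = 4.55832.
E[X²] = 0.125·137 + 0.25·14.4364 + 0.625·17.6358 = 31.7564.
Var(X) = E[X²] − (E[X])² = 31.7564 − 20.7783 = 10.9782.
SD(X) = √10.9782 = 3.31333.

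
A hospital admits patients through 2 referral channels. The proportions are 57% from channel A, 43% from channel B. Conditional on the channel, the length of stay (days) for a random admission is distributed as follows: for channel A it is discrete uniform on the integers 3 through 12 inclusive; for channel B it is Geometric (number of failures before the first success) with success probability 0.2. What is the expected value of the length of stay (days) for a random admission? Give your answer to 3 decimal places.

Component means — A: 7.5; B: 4.
E[X] = 0.57·7.5 + 0.43·4 = 5.995.

5.995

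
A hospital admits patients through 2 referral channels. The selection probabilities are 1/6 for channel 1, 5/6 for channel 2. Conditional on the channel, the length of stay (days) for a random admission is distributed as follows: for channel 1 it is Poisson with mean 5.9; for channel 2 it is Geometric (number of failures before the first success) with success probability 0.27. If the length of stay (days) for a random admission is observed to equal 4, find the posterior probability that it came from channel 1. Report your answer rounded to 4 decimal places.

Likelihoods P(X=4 | ·): 1: 0.138312; 2: 0.0766753.
Posterior ∝ prior × likelihood. Numerator for 1: 0.166667·0.138312 = 0.023052.
Normalizing constant: 0.166667·0.138312 + 0.833333·0.0766753 = 0.086948.
P(1 | observation) = 0.023052 / 0.086948 = 0.265124.

0.2651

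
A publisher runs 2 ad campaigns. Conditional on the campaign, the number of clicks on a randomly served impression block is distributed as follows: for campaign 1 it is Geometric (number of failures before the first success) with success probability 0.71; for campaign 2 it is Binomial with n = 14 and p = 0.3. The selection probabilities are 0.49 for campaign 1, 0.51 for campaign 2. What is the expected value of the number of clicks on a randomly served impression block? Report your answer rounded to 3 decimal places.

2.342

Component means — 1: 0.408451; 2: 4.2.
E[X] = 0.49·0.408451 + 0.51·4.2 = 2.34214.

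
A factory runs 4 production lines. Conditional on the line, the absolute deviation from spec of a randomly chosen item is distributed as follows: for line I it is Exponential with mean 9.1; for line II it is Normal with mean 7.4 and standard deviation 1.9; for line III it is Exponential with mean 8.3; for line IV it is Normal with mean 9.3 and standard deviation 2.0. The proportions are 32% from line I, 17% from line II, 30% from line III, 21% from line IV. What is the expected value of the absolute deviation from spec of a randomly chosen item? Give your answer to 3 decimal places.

Component means — I: 9.1; II: 7.4; III: 8.3; IV: 9.3.
E[X] = 0.32·9.1 + 0.17·7.4 + 0.3·8.3 + 0.21·9.3 = 8.613.

8.613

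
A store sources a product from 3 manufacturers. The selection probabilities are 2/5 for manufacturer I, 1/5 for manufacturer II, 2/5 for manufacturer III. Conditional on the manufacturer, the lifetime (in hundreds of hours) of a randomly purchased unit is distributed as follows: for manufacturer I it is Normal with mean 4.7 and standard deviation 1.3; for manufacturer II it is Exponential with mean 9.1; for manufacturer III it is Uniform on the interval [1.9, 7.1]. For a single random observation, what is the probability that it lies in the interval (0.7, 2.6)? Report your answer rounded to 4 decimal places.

Conditional on each manufacturer, P(0.7 < X < 2.6): I: 0.052068; II: 0.174484; III: 0.134615.
By total probability, P(0.7 < X < 2.6) = 0.4·0.052068 + 0.2·0.174484 + 0.4·0.134615 = 0.10957.

0.1096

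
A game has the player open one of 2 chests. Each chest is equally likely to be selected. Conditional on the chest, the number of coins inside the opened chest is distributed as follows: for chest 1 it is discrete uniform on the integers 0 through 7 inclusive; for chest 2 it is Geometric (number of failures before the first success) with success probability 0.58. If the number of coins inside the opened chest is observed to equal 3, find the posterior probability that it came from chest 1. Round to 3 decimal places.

Likelihoods P(X=3 | ·): 1: 0.125; 2: 0.042971.
Posterior ∝ prior × likelihood. Numerator for 1: 0.5·0.125 = 0.0625.
Normalizing constant: 0.5·0.125 + 0.5·0.042971 = 0.0839855.
P(1 | observation) = 0.0625 / 0.0839855 = 0.744176.

0.744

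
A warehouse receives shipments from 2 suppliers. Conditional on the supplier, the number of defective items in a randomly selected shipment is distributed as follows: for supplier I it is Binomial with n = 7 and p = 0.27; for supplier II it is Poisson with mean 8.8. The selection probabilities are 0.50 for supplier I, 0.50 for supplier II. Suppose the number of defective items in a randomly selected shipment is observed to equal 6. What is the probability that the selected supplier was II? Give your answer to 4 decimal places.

Likelihoods P(X=6 | ·): I: 0.00197972; II: 0.0972237.
Posterior ∝ prior × likelihood. Numerator for II: 0.5·0.0972237 = 0.0486118.
Normalizing constant: 0.5·0.00197972 + 0.5·0.0972237 = 0.0496017.
P(II | observation) = 0.0486118 / 0.0496017 = 0.980044.

0.9800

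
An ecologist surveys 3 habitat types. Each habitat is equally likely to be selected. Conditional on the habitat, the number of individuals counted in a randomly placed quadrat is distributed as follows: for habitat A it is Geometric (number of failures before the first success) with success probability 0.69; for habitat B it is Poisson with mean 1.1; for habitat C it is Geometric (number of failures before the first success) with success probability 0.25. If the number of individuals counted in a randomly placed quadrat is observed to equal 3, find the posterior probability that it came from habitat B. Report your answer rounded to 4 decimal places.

0.3695

Likelihoods P(X=3 | ·): A: 0.0205558; B: 0.0738419; C: 0.105469.
Posterior ∝ prior × likelihood. Numerator for B: 0.333333·0.0738419 = 0.024614.
Normalizing constant: 0.333333·0.0205558 + 0.333333·0.0738419 + 0.333333·0.105469 = 0.0666221.
P(B | observation) = 0.024614 / 0.0666221 = 0.369456.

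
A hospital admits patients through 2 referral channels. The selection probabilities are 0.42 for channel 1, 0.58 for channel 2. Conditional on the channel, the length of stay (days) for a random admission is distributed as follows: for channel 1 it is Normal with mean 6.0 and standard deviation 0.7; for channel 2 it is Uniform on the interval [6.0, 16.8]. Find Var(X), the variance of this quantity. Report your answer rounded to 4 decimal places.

12.9468

Per component, 1: μ=6, E[X²]=36.49; 2: μ=11.4, E[X²]=139.68.
E[X] = 0.42·6 + 0.58·11.4 = 9.132.
E[X²] = 0.42·36.49 + 0.58·139.68 = 96.3402.
Var(X) = E[X²] − (E[X])² = 96.3402 − 83.3934 = 12.9468.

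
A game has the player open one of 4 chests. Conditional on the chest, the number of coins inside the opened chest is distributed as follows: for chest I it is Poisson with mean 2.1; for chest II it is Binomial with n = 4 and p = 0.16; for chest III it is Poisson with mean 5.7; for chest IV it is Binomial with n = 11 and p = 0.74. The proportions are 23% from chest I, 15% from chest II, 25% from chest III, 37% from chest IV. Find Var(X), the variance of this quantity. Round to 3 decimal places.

Per component, I: μ=2.1, E[X²]=6.51; II: μ=0.64, E[X²]=0.9472; III: μ=5.7, E[X²]=38.19; IV: μ=8.14, E[X²]=68.376.
E[X] = 0.23·2.1 + 0.15·0.64 + 0.25·5.7 + 0.37·8.14 = 5.0158.
E[X²] = 0.23·6.51 + 0.15·0.9472 + 0.25·38.19 + 0.37·68.376 = 36.486.
Var(X) = E[X²] − (E[X])² = 36.486 − 25.1582 = 11.3278.

11.328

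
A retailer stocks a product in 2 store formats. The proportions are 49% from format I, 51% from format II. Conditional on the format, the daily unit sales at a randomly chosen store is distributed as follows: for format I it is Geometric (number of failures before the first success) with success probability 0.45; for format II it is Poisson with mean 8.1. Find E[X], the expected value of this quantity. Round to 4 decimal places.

Component means — I: 1.22222; II: 8.1.
E[X] = 0.49·1.22222 + 0.51·8.1 = 4.72989.

4.7299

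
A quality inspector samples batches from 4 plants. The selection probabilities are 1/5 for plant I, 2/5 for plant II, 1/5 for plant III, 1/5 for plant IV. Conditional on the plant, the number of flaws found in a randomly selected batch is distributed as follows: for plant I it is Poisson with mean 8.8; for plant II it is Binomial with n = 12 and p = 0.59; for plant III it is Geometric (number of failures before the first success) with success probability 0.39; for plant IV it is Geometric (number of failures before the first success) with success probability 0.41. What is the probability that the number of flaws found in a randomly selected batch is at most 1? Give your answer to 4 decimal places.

0.2564

Conditional on each plant, P(X ≤ 1): I: 0.00147718; II: 0.000412196; III: 0.6279; IV: 0.6519.
By total probability, P(X ≤ 1) = 0.2·0.00147718 + 0.4·0.000412196 + 0.2·0.6279 + 0.2·0.6519 = 0.25642.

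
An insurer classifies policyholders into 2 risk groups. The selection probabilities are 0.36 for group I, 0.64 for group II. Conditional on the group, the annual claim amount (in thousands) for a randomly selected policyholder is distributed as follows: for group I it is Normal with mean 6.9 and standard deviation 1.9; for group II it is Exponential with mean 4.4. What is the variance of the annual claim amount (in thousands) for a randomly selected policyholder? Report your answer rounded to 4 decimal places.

Per component, I: μ=6.9, E[X²]=51.22; II: μ=4.4, E[X²]=38.72.
E[X] = 0.36·6.9 + 0.64·4.4 = 5.3.
E[X²] = 0.36·51.22 + 0.64·38.72 = 43.22.
Var(X) = E[X²] − (E[X])² = 43.22 − 28.09 = 15.13.

15.1300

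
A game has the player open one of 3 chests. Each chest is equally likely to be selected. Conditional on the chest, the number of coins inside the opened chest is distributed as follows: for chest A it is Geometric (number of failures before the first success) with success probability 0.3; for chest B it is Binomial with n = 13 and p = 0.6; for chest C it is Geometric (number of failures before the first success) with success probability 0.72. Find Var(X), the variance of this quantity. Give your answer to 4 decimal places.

13.6560

Per component, A: μ=2.33333, E[X²]=13.2222; B: μ=7.8, E[X²]=63.96; C: μ=0.388889, E[X²]=0.691358.
E[X] = 0.333333·2.33333 + 0.333333·7.8 + 0.333333·0.388889 = 3.50741.
E[X²] = 0.333333·13.2222 + 0.333333·63.96 + 0.333333·0.691358 = 25.9579.
Var(X) = E[X²] − (E[X])² = 25.9579 − 12.3019 = 13.656.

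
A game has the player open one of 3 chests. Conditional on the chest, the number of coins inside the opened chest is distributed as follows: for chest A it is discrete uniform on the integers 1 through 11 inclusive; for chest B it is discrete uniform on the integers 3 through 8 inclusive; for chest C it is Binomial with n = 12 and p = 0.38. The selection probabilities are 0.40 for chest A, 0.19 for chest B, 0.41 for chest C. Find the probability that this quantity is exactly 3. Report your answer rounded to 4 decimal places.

0.1350

Conditional on each chest, P(X = 3): A: 0.0909091; B: 0.166667; C: 0.163418.
By total probability, P(X = 3) = 0.4·0.0909091 + 0.19·0.166667 + 0.41·0.163418 = 0.135031.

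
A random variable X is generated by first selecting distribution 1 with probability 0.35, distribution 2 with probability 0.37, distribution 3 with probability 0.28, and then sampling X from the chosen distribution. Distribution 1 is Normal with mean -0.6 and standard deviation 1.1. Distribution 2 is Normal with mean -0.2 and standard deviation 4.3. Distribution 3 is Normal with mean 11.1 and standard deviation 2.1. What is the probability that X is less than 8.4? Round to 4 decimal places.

Conditional on each component, P(X < 8.4): 1: 1; 2: 0.97725; 3: 0.0992714.
By total probability, P(X < 8.4) = 0.35·1 + 0.37·0.97725 + 0.28·0.0992714 = 0.739378.

0.7394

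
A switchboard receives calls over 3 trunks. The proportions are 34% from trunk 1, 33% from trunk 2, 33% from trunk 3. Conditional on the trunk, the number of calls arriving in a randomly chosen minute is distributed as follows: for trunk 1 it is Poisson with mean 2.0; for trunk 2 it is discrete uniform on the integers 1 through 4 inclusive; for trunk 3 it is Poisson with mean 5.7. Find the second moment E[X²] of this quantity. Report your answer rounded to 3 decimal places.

17.118

For each component E[X²] = Var + (mean)², giving 1: 6; 2: 7.5; 3: 38.19.
Overall E[X²] = 0.34·6 + 0.33·7.5 + 0.33·38.19 = 17.1177.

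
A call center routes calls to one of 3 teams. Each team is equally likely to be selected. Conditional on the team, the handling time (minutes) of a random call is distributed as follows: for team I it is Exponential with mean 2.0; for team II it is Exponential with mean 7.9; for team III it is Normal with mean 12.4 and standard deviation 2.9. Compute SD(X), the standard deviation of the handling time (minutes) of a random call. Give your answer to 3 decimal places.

6.563

Per component, I: μ=2, E[X²]=8; II: μ=7.9, E[X²]=124.82; III: μ=12.4, E[X²]=162.17.
E[X] = 0.333333·2 + 0.333333·7.9 + 0.333333·12.4 = 7.43333.
E[X²] = 0.333333·8 + 0.333333·124.82 + 0.333333·162.17 = 98.33.
Var(X) = E[X²] − (E[X])² = 98.33 − 55.2544 = 43.0756.
SD(X) = √43.0756 = 6.5632.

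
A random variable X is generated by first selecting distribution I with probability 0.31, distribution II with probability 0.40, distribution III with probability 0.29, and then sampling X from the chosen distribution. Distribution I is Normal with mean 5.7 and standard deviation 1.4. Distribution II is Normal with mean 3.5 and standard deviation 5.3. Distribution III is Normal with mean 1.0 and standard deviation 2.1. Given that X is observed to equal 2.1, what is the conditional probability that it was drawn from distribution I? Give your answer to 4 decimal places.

0.0403

Likelihoods f(2.1 | ·): I: 0.010446; II: 0.0726913; III: 0.165619.
Posterior ∝ prior × likelihood. Numerator for I: 0.31·0.010446 = 0.00323827.
Normalizing constant: 0.31·0.010446 + 0.4·0.0726913 + 0.29·0.165619 = 0.0803444.
P(I | observation) = 0.00323827 / 0.0803444 = 0.0403049.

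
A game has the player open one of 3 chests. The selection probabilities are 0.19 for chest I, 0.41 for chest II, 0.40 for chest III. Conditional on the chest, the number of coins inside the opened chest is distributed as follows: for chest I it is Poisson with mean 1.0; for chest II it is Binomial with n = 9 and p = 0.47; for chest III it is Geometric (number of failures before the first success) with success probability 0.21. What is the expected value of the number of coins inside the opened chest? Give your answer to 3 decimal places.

Component means — I: 1; II: 4.23; III: 3.7619.
E[X] = 0.19·1 + 0.41·4.23 + 0.4·3.7619 = 3.42906.

3.429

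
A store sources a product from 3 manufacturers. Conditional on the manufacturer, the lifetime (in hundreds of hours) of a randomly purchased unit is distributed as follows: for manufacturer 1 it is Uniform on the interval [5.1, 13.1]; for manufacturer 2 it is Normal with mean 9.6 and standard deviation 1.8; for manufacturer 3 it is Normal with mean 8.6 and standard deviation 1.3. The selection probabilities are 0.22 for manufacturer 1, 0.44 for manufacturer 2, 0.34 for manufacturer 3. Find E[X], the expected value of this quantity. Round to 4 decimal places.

Component means — 1: 9.1; 2: 9.6; 3: 8.6.
E[X] = 0.22·9.1 + 0.44·9.6 + 0.34·8.6 = 9.15.

9.1500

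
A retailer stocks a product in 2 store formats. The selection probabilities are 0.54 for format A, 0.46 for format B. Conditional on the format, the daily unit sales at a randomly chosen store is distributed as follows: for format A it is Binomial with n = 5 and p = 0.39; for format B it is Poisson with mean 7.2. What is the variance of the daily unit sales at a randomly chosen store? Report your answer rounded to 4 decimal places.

10.8009

Per component, A: μ=1.95, E[X²]=4.992; B: μ=7.2, E[X²]=59.04.
E[X] = 0.54·1.95 + 0.46·7.2 = 4.365.
E[X²] = 0.54·4.992 + 0.46·59.04 = 29.8541.
Var(X) = E[X²] − (E[X])² = 29.8541 − 19.0532 = 10.8009.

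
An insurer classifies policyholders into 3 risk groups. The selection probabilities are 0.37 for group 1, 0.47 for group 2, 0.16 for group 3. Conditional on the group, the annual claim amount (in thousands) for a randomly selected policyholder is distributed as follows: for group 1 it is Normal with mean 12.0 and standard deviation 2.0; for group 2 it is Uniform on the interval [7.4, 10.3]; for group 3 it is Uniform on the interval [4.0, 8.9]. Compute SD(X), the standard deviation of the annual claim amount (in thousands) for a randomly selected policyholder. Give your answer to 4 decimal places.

Per component, 1: μ=12, E[X²]=148; 2: μ=8.85, E[X²]=79.0233; 3: μ=6.45, E[X²]=43.6033.
E[X] = 0.37·12 + 0.47·8.85 + 0.16·6.45 = 9.6315.
E[X²] = 0.37·148 + 0.47·79.0233 + 0.16·43.6033 = 98.8775.
Var(X) = E[X²] − (E[X])² = 98.8775 − 92.7658 = 6.11171.
SD(X) = √6.11171 = 2.47219.

2.4722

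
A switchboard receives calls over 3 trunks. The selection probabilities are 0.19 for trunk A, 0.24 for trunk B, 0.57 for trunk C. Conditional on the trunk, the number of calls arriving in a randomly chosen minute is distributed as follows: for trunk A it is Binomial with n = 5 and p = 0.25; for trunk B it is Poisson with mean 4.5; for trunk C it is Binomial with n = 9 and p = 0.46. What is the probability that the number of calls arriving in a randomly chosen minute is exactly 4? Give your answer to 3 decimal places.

Conditional on each trunk, P(X = 4): A: 0.0146484; B: 0.189808; C: 0.259042.
By total probability, P(X = 4) = 0.19·0.0146484 + 0.24·0.189808 + 0.57·0.259042 = 0.195991.

0.196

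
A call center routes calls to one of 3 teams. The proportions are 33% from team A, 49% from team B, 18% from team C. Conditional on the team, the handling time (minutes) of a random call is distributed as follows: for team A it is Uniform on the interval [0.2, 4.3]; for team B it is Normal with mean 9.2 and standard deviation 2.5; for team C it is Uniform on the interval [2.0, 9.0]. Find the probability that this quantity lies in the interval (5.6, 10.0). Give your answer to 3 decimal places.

0.357

Conditional on each team, P(5.6 < X < 10.0): A: 0; B: 0.550582; C: 0.485714.
By total probability, P(5.6 < X < 10.0) = 0.33·0 + 0.49·0.550582 + 0.18·0.485714 = 0.357214.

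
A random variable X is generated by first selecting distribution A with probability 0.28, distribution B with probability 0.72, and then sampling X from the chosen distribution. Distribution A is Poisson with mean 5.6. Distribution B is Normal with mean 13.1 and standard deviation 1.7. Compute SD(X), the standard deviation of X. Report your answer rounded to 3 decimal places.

3.872

Per component, A: μ=5.6, E[X²]=36.96; B: μ=13.1, E[X²]=174.5.
E[X] = 0.28·5.6 + 0.72·13.1 = 11.
E[X²] = 0.28·36.96 + 0.72·174.5 = 135.989.
Var(X) = E[X²] − (E[X])² = 135.989 − 121 = 14.9888.
SD(X) = √14.9888 = 3.87154.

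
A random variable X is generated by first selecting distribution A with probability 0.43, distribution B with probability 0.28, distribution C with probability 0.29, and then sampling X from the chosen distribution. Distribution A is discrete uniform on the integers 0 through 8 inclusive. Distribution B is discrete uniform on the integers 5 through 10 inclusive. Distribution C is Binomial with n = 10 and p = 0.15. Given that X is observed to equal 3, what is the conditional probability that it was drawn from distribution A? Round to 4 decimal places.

Likelihoods P(X=3 | ·): A: 0.111111; B: 0; C: 0.129834.
Posterior ∝ prior × likelihood. Numerator for A: 0.43·0.111111 = 0.0477778.
Normalizing constant: 0.43·0.111111 + 0.28·0 + 0.29·0.129834 = 0.0854296.
P(A | observation) = 0.0477778 / 0.0854296 = 0.559265.

0.5593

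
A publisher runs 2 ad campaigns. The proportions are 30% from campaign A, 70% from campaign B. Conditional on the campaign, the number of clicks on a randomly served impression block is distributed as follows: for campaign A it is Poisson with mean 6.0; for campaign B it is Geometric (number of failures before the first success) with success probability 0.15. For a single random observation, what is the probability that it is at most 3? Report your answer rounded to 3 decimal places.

0.380

Conditional on each campaign, P(X ≤ 3): A: 0.151204; B: 0.477994.
By total probability, P(X ≤ 3) = 0.3·0.151204 + 0.7·0.477994 = 0.379957.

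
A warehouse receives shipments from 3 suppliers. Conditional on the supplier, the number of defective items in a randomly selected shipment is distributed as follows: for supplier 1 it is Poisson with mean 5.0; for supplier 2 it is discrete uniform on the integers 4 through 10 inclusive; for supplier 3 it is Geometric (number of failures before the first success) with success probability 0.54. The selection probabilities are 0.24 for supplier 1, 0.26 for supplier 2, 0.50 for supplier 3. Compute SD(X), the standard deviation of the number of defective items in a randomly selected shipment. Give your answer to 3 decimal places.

Per component, 1: μ=5, E[X²]=30; 2: μ=7, E[X²]=53; 3: μ=0.851852, E[X²]=2.30316.
E[X] = 0.24·5 + 0.26·7 + 0.5·0.851852 = 3.44593.
E[X²] = 0.24·30 + 0.26·53 + 0.5·2.30316 = 22.1316.
Var(X) = E[X²] − (E[X])² = 22.1316 − 11.8744 = 10.2572.
SD(X) = √10.2572 = 3.20268.

3.203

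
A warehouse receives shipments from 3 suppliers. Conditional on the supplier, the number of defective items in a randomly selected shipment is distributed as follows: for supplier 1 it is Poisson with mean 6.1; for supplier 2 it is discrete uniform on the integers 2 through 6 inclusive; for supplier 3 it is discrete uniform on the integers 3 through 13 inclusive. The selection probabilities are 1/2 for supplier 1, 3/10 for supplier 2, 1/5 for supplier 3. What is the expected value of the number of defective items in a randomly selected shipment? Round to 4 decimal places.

Component means — 1: 6.1; 2: 4; 3: 8.
E[X] = 0.5·6.1 + 0.3·4 + 0.2·8 = 5.85.

5.8500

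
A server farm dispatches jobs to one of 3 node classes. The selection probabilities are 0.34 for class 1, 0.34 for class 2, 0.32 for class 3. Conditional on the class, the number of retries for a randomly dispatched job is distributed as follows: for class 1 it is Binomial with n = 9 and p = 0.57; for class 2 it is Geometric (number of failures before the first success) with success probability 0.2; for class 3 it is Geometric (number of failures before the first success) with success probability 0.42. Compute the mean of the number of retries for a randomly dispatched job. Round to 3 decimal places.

Component means — 1: 5.13; 2: 4; 3: 1.38095.
E[X] = 0.34·5.13 + 0.34·4 + 0.32·1.38095 = 3.5461.

3.546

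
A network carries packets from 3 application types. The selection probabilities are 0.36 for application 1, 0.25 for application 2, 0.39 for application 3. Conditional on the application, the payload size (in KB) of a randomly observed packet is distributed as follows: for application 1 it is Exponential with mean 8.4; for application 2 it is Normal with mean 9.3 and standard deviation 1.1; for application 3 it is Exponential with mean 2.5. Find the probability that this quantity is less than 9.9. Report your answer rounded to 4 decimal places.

0.8086

Conditional on each application, P(X < 9.9): 1: 0.692282; 2: 0.70728; 3: 0.980937.
By total probability, P(X < 9.9) = 0.36·0.692282 + 0.25·0.70728 + 0.39·0.980937 = 0.808607.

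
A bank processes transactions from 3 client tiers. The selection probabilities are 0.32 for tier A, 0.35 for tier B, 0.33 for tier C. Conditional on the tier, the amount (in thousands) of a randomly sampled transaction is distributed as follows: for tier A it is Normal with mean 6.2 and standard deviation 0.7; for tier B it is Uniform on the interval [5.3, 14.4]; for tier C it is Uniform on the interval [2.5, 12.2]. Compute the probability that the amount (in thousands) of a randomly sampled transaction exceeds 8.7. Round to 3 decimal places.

0.338

Conditional on each tier, P(X > 8.7): A: 0.00017752; B: 0.626374; C: 0.360825.
By total probability, P(X > 8.7) = 0.32·0.00017752 + 0.35·0.626374 + 0.33·0.360825 = 0.33836.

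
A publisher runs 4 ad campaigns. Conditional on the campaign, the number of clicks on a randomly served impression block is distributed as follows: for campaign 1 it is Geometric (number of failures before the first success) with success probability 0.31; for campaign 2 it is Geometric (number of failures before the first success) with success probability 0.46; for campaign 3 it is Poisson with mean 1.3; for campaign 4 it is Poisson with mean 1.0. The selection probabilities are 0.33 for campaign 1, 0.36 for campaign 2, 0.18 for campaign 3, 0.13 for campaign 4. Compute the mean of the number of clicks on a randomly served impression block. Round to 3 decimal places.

1.521

Component means — 1: 2.22581; 2: 1.17391; 3: 1.3; 4: 1.
E[X] = 0.33·2.22581 + 0.36·1.17391 + 0.18·1.3 + 0.13·1 = 1.52112.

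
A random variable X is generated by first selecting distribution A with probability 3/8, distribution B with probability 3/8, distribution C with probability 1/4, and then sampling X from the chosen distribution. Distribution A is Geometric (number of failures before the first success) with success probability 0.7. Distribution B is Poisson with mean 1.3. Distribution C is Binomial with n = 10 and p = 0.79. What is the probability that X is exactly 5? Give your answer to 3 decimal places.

Conditional on each component, P(X = 5): A: 0.001701; B: 0.00843243; C: 0.0316689.
By total probability, P(X = 5) = 0.375·0.001701 + 0.375·0.00843243 + 0.25·0.0316689 = 0.0117173.

0.012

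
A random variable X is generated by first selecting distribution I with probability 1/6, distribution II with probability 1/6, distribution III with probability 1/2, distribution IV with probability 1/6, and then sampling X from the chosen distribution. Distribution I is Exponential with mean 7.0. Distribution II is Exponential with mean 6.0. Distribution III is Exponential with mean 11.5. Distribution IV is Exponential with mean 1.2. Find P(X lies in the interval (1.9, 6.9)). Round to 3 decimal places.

0.317

Conditional on each component, P(1.9 < X < 6.9): I: 0.389117; II: 0.411937; III: 0.298898; IV: 0.202107.
By total probability, P(1.9 < X < 6.9) = 0.166667·0.389117 + 0.166667·0.411937 + 0.5·0.298898 + 0.166667·0.202107 = 0.316642.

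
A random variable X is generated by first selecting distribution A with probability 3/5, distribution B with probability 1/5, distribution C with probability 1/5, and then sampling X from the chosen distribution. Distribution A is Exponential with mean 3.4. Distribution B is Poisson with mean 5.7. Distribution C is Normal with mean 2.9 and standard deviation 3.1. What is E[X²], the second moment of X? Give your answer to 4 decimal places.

25.1140

For each component E[X²] = Var + (mean)², giving A: 23.12; B: 38.19; C: 18.02.
Overall E[X²] = 0.6·23.12 + 0.2·38.19 + 0.2·18.02 = 25.114.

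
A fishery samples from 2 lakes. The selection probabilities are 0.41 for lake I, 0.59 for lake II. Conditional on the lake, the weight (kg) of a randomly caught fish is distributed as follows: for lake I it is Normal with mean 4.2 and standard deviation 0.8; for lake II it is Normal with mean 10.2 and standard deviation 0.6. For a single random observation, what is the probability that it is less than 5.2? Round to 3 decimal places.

Conditional on each lake, P(X < 5.2): I: 0.89435; II: 5.55112e-17.
By total probability, P(X < 5.2) = 0.41·0.89435 + 0.59·5.55112e-17 = 0.366684.

0.367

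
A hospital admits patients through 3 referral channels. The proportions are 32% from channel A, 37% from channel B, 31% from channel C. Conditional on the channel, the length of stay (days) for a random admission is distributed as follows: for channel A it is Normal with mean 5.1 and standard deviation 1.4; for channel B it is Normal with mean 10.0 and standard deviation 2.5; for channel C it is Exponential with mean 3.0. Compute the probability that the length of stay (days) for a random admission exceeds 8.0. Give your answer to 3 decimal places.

Conditional on each channel, P(X > 8.0): A: 0.0191594; B: 0.788145; C: 0.0694835.
By total probability, P(X > 8.0) = 0.32·0.0191594 + 0.37·0.788145 + 0.31·0.0694835 = 0.319284.

0.319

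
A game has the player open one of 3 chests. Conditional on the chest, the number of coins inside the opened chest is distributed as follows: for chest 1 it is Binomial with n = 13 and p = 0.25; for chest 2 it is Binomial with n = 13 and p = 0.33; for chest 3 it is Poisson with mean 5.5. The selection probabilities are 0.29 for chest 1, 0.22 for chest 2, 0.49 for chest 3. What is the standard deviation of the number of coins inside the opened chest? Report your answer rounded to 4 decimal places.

2.2317

Per component, 1: μ=3.25, E[X²]=13; 2: μ=4.29, E[X²]=21.2784; 3: μ=5.5, E[X²]=35.75.
E[X] = 0.29·3.25 + 0.22·4.29 + 0.49·5.5 = 4.5813.
E[X²] = 0.29·13 + 0.22·21.2784 + 0.49·35.75 = 25.9687.
Var(X) = E[X²] − (E[X])² = 25.9687 − 20.9883 = 4.98044.
SD(X) = √4.98044 = 2.23169.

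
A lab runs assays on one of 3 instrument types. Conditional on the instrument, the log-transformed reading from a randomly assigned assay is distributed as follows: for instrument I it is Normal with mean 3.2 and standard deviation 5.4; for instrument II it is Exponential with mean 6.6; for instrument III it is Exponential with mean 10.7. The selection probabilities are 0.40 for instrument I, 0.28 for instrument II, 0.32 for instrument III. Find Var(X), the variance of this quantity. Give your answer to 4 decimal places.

Per component, I: μ=3.2, E[X²]=39.4; II: μ=6.6, E[X²]=87.12; III: μ=10.7, E[X²]=228.98.
E[X] = 0.4·3.2 + 0.28·6.6 + 0.32·10.7 = 6.552.
E[X²] = 0.4·39.4 + 0.28·87.12 + 0.32·228.98 = 113.427.
Var(X) = E[X²] − (E[X])² = 113.427 − 42.9287 = 70.4985.

70.4985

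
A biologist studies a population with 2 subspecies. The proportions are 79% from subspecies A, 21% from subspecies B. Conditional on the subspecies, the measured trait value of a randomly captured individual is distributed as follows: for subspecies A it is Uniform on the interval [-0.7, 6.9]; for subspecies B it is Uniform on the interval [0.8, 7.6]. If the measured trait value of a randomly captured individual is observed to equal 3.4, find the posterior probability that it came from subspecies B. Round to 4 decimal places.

0.2290

Likelihoods f(3.4 | ·): A: 0.131579; B: 0.147059.
Posterior ∝ prior × likelihood. Numerator for B: 0.21·0.147059 = 0.0308824.
Normalizing constant: 0.79·0.131579 + 0.21·0.147059 = 0.13483.
P(B | observation) = 0.0308824 / 0.13483 = 0.229047.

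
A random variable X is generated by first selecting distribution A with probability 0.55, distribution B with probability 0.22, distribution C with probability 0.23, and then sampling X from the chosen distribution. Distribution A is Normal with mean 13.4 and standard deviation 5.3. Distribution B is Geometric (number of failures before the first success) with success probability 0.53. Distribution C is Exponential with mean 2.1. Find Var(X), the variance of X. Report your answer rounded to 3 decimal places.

52.005

Per component, A: μ=13.4, E[X²]=207.65; B: μ=0.886792, E[X²]=2.45959; C: μ=2.1, E[X²]=8.82.
E[X] = 0.55·13.4 + 0.22·0.886792 + 0.23·2.1 = 8.04809.
E[X²] = 0.55·207.65 + 0.22·2.45959 + 0.23·8.82 = 116.777.
Var(X) = E[X²] − (E[X])² = 116.777 − 64.7718 = 52.0054.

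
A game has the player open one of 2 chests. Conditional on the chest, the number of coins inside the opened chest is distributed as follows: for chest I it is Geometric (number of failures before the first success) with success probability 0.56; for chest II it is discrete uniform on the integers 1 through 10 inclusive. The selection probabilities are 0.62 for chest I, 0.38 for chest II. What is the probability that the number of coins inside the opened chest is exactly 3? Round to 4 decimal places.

Conditional on each chest, P(X = 3): I: 0.047703; II: 0.1.
By total probability, P(X = 3) = 0.62·0.047703 + 0.38·0.1 = 0.0675759.

0.0676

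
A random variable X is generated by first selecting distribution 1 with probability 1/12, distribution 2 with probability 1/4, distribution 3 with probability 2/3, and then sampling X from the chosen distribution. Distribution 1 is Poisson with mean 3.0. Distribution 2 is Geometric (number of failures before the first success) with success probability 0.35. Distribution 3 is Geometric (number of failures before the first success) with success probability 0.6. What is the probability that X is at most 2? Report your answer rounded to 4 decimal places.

0.8406

Conditional on each component, P(X ≤ 2): 1: 0.42319; 2: 0.725375; 3: 0.936.
By total probability, P(X ≤ 2) = 0.0833333·0.42319 + 0.25·0.725375 + 0.666667·0.936 = 0.84061.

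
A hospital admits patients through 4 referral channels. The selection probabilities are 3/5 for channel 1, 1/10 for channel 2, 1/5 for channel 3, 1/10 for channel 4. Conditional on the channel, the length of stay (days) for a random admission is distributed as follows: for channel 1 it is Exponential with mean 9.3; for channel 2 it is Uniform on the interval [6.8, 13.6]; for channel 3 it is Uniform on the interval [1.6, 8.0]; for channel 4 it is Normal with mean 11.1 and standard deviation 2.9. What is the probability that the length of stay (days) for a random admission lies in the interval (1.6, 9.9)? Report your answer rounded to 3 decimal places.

Conditional on each channel, P(1.6 < X < 9.9): 1: 0.497048; 2: 0.455882; 3: 1; 4: 0.338986.
By total probability, P(1.6 < X < 9.9) = 0.6·0.497048 + 0.1·0.455882 + 0.2·1 + 0.1·0.338986 = 0.577716.

0.578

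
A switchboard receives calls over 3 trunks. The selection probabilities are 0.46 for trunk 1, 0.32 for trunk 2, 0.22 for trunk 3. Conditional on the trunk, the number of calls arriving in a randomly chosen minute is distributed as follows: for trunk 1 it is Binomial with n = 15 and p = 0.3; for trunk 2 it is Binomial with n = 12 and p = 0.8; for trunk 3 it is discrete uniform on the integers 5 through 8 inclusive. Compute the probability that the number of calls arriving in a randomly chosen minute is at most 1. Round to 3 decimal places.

0.016

Conditional on each trunk, P(X ≤ 1): 1: 0.0352676; 2: 2.00704e-07; 3: 0.
By total probability, P(X ≤ 1) = 0.46·0.0352676 + 0.32·2.00704e-07 + 0.22·0 = 0.0162232.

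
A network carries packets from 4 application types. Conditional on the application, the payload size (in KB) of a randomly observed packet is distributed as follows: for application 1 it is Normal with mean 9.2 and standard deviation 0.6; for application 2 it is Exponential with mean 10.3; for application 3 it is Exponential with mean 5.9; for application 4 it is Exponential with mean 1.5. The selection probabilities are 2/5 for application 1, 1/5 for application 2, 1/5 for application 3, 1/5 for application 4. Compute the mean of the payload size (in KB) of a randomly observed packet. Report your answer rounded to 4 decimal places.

7.2200

Component means — 1: 9.2; 2: 10.3; 3: 5.9; 4: 1.5.
E[X] = 0.4·9.2 + 0.2·10.3 + 0.2·5.9 + 0.2·1.5 = 7.22.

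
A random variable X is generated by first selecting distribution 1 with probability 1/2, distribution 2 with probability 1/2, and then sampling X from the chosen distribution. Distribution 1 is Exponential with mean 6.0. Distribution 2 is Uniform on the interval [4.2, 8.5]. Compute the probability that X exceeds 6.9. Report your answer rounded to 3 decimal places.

0.344

Conditional on each component, P(X > 6.9): 1: 0.316637; 2: 0.372093.
By total probability, P(X > 6.9) = 0.5·0.316637 + 0.5·0.372093 = 0.344365.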